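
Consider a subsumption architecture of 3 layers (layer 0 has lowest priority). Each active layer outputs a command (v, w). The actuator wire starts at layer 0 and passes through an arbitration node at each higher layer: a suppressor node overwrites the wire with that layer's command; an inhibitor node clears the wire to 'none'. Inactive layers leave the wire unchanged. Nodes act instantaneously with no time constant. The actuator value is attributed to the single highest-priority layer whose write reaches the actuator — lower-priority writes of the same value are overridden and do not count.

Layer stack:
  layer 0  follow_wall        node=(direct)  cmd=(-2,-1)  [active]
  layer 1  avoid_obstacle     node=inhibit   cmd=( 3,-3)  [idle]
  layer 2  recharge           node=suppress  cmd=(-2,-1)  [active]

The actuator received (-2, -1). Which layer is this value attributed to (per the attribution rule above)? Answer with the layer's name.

[0] follow_wall on; wire := (-2, -1)
[1] avoid_obstacle off; pass (-2, -1)
[2] recharge on (suppress); wire := (-2, -1)
output (-2, -1)
last writer: layer 2 = recharge

recharge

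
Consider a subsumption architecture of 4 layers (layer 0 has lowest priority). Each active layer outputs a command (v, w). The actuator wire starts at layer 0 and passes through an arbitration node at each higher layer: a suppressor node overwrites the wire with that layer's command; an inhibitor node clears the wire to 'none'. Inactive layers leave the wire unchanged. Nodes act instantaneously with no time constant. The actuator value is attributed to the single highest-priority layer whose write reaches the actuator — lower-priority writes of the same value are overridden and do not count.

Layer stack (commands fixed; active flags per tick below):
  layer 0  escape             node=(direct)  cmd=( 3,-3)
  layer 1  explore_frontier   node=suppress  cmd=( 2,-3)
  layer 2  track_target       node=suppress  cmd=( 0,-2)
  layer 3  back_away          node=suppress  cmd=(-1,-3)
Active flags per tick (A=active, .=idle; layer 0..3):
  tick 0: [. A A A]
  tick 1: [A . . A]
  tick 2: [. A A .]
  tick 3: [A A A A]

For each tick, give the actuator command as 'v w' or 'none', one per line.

tick 0:
  L0 escape: idle → wire = none
  L1 explore_frontier: active, suppressor → wire = (2, -3)
  L2 track_target: active, suppressor → wire = (0, -2)
  L3 back_away: active, suppressor → wire = (-1, -3)
  actuator = (-1, -3)
tick 1:
  L0 escape: active, feeds wire = (3, -3)
  L1 explore_frontier: idle → wire stays (3, -3)
  L2 track_target: idle → wire stays (3, -3)
  L3 back_away: active, suppressor → wire = (-1, -3)
  actuator = (-1, -3)
tick 2:
  L0 escape: idle → wire = none
  L1 explore_frontier: active, suppressor → wire = (2, -3)
  L2 track_target: active, suppressor → wire = (0, -2)
  L3 back_away: idle → wire stays (0, -2)
  actuator = (0, -2)
tick 3:
  L0 escape: active, feeds wire = (3, -3)
  L1 explore_frontier: active, suppressor → wire = (2, -3)
  L2 track_target: active, suppressor → wire = (0, -2)
  L3 back_away: active, suppressor → wire = (-1, -3)
  actuator = (-1, -3)

-1 -3
-1 -3
0 -2
-1 -3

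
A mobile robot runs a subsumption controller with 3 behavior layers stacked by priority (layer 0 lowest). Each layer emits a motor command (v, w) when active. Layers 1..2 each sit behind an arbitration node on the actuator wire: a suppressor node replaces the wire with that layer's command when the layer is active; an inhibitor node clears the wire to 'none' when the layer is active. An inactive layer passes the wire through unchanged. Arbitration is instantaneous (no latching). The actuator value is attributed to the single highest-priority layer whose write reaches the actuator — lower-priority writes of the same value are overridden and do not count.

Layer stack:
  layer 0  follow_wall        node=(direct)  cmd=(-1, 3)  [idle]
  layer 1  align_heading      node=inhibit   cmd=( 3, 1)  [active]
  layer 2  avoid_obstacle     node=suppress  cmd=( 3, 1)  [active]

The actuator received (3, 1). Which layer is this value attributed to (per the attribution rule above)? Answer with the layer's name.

L0 follow_wall: idle → wire = none
L1 align_heading: active, inhibitor → wire = none
L2 avoid_obstacle: active, suppressor → wire = (3, 1)
actuator = (3, 1)
last writer: layer 2 = avoid_obstacle

avoid_obstacle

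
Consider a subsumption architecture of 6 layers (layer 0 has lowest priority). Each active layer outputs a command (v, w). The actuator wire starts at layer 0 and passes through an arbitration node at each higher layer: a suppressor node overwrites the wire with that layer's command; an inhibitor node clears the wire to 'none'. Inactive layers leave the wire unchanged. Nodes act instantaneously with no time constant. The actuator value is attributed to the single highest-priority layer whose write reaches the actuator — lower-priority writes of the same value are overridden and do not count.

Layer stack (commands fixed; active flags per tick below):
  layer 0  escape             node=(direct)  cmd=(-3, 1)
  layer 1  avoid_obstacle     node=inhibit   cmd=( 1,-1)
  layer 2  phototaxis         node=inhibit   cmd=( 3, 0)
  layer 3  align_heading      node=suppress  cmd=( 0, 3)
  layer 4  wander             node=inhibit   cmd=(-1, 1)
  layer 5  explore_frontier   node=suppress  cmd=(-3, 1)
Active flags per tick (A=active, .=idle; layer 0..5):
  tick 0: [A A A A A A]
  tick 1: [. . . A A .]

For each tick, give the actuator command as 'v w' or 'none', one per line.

-3 1
none

tick 0:
  layer 0 (escape) active — direct: (-3, 1)
  layer 1 (avoid_obstacle) active — inhibits: none
  layer 2 (phototaxis) active — inhibits: none
  layer 3 (align_heading) active — suppresses: (0, 3)
  layer 4 (wander) active — inhibits: none
  layer 5 (explore_frontier) active — suppresses: (-3, 1)
  → actuator (-3, 1)
tick 1:
  layer 0 (escape) idle — none
  layer 1 (avoid_obstacle) idle — unchanged: none
  layer 2 (phototaxis) idle — unchanged: none
  layer 3 (align_heading) active — suppresses: (0, 3)
  layer 4 (wander) active — inhibits: none
  layer 5 (explore_frontier) idle — unchanged: none
  → actuator none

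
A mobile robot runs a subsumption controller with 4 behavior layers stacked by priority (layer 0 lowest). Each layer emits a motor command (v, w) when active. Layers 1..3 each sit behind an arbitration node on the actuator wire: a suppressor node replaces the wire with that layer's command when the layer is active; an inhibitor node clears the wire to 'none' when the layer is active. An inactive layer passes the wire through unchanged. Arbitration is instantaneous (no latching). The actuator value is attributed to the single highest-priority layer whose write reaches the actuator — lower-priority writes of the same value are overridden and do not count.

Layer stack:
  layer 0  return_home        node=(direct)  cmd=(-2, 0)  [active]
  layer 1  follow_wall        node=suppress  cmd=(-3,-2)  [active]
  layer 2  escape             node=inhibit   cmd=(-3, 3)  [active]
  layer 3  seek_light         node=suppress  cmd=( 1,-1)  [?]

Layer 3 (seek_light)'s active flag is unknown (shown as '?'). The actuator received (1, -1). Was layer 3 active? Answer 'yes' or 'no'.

yes

If layer 3 is active=yes:
  actuator would be (1, -1)
If layer 3 is active=no:
  actuator would be none
Observed (1, -1), so layer 3 was active.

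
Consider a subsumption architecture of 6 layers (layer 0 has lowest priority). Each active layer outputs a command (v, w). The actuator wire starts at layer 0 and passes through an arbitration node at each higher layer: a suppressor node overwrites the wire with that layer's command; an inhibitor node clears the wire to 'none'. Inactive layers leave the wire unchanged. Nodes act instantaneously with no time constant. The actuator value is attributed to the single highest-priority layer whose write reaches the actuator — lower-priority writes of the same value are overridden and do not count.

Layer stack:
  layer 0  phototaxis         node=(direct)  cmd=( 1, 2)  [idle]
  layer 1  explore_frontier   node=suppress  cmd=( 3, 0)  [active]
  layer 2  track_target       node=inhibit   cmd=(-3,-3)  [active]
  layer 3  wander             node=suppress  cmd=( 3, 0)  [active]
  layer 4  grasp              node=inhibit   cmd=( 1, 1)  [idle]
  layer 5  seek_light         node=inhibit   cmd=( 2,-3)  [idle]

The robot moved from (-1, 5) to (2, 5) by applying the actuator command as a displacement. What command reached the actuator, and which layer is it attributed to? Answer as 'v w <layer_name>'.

displacement = (2, 5) − (-1, 5) = (3, 0)
layer 0 (phototaxis) idle — none
layer 1 (explore_frontier) active — suppresses: (3, 0)
layer 2 (track_target) active — inhibits: none
layer 3 (wander) active — suppresses: (3, 0)
layer 4 (grasp) idle — unchanged: (3, 0)
layer 5 (seek_light) idle — unchanged: (3, 0)
→ actuator (3, 0) — from layer 3 (wander)

3 0 wander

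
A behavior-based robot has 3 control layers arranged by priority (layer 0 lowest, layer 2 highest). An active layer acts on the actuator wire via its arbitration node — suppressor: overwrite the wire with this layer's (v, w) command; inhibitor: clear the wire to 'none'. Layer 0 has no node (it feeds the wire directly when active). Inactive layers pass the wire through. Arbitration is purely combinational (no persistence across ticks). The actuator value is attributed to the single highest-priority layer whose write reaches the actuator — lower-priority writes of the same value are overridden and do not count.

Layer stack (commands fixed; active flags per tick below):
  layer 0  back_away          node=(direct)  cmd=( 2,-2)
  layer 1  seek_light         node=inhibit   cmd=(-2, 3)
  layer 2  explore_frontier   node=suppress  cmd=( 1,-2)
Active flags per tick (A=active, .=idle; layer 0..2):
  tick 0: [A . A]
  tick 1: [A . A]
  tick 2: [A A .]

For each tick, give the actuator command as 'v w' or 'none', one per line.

1 -2
1 -2
none

tick 0:
  layer 0 (back_away) active — direct: (2, -2)
  layer 1 (seek_light) idle — unchanged: (2, -2)
  layer 2 (explore_frontier) active — suppresses: (1, -2)
  → actuator (1, -2)
tick 1:
  layer 0 (back_away) active — direct: (2, -2)
  layer 1 (seek_light) idle — unchanged: (2, -2)
  layer 2 (explore_frontier) active — suppresses: (1, -2)
  → actuator (1, -2)
tick 2:
  layer 0 (back_away) active — direct: (2, -2)
  layer 1 (seek_light) active — inhibits: none
  layer 2 (explore_frontier) idle — unchanged: none
  → actuator none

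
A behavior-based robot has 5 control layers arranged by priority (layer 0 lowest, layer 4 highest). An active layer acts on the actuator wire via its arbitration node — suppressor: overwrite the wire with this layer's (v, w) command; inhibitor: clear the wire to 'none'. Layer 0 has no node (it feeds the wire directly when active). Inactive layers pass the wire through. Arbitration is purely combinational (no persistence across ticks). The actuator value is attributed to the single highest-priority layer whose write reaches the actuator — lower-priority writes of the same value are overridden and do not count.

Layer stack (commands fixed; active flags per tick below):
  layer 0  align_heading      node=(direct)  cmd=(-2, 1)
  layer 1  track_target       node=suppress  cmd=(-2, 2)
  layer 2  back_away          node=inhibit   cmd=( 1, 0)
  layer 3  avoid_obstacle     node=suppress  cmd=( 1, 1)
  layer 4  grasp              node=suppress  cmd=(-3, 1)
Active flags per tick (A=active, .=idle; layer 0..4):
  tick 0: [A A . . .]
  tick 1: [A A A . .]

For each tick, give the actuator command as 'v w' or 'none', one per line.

-2 2
none

tick 0:
  layer 0 (align_heading) active — direct: (-2, 1)
  layer 1 (track_target) active — suppresses: (-2, 2)
  layer 2 (back_away) idle — unchanged: (-2, 2)
  layer 3 (avoid_obstacle) idle — unchanged: (-2, 2)
  layer 4 (grasp) idle — unchanged: (-2, 2)
  → actuator (-2, 2)
tick 1:
  layer 0 (align_heading) active — direct: (-2, 1)
  layer 1 (track_target) active — suppresses: (-2, 2)
  layer 2 (back_away) active — inhibits: none
  layer 3 (avoid_obstacle) idle — unchanged: none
  layer 4 (grasp) idle — unchanged: none
  → actuator none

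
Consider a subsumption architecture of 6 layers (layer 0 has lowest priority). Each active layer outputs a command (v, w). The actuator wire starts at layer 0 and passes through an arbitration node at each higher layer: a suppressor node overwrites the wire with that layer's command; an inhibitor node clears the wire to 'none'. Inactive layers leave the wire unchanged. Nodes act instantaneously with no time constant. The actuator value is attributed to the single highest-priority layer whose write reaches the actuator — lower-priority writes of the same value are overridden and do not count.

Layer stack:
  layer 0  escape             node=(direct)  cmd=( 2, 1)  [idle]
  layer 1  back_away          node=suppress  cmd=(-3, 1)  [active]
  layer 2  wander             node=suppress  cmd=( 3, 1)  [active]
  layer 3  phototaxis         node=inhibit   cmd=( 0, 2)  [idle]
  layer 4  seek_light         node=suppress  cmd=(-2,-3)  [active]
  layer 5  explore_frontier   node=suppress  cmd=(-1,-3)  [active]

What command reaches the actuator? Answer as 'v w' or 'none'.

L0 escape: idle → wire = none
L1 back_away: active, suppressor → wire = (-3, 1)
L2 wander: active, suppressor → wire = (3, 1)
L3 phototaxis: idle → wire stays (3, 1)
L4 seek_light: active, suppressor → wire = (-2, -3)
L5 explore_frontier: active, suppressor → wire = (-1, -3)
actuator = (-1, -3)

-1 -3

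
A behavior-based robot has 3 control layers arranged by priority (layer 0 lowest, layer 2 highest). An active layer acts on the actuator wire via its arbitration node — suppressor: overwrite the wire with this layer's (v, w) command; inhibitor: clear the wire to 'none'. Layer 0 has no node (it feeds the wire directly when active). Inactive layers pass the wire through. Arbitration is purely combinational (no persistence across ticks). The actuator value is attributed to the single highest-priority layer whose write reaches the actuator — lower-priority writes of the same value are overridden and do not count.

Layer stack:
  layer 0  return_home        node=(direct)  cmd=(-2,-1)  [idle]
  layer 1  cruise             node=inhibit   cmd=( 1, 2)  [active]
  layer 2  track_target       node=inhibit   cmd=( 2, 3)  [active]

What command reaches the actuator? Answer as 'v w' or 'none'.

[0] return_home off; wire := none
[1] cruise on (inhibit); wire := none
[2] track_target on (inhibit); wire := none
output none

none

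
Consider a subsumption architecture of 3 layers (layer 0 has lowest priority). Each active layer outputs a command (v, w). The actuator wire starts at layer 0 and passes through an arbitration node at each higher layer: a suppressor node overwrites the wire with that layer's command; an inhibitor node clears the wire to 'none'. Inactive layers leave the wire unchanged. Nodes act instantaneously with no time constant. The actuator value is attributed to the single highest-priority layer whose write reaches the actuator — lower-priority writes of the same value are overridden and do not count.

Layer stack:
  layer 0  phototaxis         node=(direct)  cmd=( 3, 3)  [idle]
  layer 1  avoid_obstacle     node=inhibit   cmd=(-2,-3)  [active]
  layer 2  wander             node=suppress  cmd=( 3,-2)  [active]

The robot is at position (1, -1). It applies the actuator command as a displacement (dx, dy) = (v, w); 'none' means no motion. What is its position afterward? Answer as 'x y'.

4 -3

layer 0 (phototaxis) idle — none
layer 1 (avoid_obstacle) active — inhibits: none
layer 2 (wander) active — suppresses: (3, -2)
→ actuator (3, -2)
position: (1, -1) + (3, -2) = (4, -3)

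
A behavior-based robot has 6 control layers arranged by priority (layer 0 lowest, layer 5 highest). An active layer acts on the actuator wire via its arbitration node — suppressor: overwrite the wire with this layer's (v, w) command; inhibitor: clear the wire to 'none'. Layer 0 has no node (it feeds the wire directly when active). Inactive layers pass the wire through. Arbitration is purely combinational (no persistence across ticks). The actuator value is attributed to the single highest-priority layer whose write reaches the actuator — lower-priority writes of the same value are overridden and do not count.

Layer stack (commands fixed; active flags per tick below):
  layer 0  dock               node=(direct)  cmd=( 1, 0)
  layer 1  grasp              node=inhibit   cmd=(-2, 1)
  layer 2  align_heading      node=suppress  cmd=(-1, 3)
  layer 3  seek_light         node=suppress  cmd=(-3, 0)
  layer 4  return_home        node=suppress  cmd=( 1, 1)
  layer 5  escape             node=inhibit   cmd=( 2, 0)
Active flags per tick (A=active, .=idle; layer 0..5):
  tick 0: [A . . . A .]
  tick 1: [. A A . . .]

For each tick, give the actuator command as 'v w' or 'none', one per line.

1 1
-1 3

tick 0:
  layer 0 (dock) active — direct: (1, 0)
  layer 1 (grasp) idle — unchanged: (1, 0)
  layer 2 (align_heading) idle — unchanged: (1, 0)
  layer 3 (seek_light) idle — unchanged: (1, 0)
  layer 4 (return_home) active — suppresses: (1, 1)
  layer 5 (escape) idle — unchanged: (1, 1)
  → actuator (1, 1)
tick 1:
  layer 0 (dock) idle — none
  layer 1 (grasp) active — inhibits: none
  layer 2 (align_heading) active — suppresses: (-1, 3)
  layer 3 (seek_light) idle — unchanged: (-1, 3)
  layer 4 (return_home) idle — unchanged: (-1, 3)
  layer 5 (escape) idle — unchanged: (-1, 3)
  → actuator (-1, 3)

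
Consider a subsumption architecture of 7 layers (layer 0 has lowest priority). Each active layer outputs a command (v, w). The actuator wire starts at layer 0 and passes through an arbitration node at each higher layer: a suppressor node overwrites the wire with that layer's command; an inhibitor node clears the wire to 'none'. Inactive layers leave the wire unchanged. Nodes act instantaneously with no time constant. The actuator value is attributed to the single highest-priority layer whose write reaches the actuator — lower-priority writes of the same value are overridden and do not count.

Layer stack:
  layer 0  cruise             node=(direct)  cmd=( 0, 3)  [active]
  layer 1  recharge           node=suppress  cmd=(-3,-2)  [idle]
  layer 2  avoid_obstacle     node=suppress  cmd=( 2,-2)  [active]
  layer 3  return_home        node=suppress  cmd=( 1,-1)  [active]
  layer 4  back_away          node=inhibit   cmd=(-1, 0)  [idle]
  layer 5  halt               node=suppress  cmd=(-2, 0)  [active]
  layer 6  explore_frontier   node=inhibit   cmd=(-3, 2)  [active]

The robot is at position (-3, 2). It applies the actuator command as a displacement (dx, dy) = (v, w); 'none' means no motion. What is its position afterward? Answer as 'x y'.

L0 cruise: active, feeds wire = (0, 3)
L1 recharge: idle → wire stays (0, 3)
L2 avoid_obstacle: active, suppressor → wire = (2, -2)
L3 return_home: active, suppressor → wire = (1, -1)
L4 back_away: idle → wire stays (1, -1)
L5 halt: active, suppressor → wire = (-2, 0)
L6 explore_frontier: active, inhibitor → wire = none
actuator = none
position: (-3, 2) + none = (-3, 2)

-3 2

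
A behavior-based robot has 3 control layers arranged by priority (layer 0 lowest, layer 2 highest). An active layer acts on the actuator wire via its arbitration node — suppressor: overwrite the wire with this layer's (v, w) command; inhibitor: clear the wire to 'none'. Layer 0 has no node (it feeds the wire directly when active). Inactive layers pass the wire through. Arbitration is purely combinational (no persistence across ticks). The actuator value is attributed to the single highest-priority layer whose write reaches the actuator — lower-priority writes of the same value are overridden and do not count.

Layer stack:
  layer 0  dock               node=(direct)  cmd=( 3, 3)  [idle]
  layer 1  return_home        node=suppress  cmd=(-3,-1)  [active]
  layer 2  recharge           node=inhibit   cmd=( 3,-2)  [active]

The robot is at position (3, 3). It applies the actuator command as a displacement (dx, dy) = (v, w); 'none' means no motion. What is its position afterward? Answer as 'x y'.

3 3

layer 0 (dock) idle — none
layer 1 (return_home) active — suppresses: (-3, -1)
layer 2 (recharge) active — inhibits: none
→ actuator none
position: (3, 3) + none = (3, 3)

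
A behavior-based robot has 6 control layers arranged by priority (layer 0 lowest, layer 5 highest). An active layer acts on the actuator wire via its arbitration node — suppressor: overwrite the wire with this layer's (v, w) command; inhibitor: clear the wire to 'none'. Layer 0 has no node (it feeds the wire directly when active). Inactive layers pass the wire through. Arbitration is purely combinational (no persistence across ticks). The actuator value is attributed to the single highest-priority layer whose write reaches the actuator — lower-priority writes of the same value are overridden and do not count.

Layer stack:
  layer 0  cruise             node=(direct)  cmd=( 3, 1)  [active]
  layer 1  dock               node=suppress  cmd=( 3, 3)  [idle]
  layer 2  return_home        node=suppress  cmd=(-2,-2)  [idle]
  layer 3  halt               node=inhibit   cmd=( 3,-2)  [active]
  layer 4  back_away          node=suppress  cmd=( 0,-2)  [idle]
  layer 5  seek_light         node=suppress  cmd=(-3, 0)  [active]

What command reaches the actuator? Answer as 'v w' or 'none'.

-3 0

layer 0 (cruise) active — direct: (3, 1)
layer 1 (dock) idle — unchanged: (3, 1)
layer 2 (return_home) idle — unchanged: (3, 1)
layer 3 (halt) active — inhibits: none
layer 4 (back_away) idle — unchanged: none
layer 5 (seek_light) active — suppresses: (-3, 0)
→ actuator (-3, 0)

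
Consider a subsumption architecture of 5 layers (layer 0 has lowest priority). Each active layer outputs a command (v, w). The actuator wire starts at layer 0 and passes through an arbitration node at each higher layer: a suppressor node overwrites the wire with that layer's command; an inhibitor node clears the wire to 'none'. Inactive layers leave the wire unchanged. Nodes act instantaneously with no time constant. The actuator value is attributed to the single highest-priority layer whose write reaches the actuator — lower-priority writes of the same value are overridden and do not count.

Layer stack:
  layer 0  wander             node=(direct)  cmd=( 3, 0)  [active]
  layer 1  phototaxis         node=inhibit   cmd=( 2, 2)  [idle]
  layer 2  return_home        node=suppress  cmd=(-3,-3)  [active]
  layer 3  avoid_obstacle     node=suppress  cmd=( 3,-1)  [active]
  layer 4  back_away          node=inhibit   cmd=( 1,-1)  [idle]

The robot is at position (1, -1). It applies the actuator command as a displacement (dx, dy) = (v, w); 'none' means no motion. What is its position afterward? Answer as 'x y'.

4 -2

layer 0 (wander) active — direct: (3, 0)
layer 1 (phototaxis) idle — unchanged: (3, 0)
layer 2 (return_home) active — suppresses: (-3, -3)
layer 3 (avoid_obstacle) active — suppresses: (3, -1)
layer 4 (back_away) idle — unchanged: (3, -1)
→ actuator (3, -1)
position: (1, -1) + (3, -1) = (4, -2)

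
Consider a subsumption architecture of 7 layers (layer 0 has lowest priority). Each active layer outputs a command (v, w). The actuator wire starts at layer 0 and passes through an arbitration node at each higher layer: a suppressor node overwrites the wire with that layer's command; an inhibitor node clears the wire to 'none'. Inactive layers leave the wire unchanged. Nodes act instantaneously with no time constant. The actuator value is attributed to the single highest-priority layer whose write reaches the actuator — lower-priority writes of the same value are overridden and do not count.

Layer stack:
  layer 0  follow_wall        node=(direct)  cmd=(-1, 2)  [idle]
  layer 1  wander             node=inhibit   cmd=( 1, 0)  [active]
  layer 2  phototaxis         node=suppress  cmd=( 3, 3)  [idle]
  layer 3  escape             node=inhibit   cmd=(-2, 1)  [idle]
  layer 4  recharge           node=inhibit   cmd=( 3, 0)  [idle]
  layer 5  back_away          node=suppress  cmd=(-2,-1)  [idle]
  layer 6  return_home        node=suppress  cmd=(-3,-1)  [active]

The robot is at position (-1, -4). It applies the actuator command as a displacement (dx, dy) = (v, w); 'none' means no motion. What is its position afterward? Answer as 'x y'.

-4 -5

L0 follow_wall: idle → wire = none
L1 wander: active, inhibitor → wire = none
L2 phototaxis: idle → wire stays none
L3 escape: idle → wire stays none
L4 recharge: idle → wire stays none
L5 back_away: idle → wire stays none
L6 return_home: active, suppressor → wire = (-3, -1)
actuator = (-3, -1)
position: (-1, -4) + (-3, -1) = (-4, -5)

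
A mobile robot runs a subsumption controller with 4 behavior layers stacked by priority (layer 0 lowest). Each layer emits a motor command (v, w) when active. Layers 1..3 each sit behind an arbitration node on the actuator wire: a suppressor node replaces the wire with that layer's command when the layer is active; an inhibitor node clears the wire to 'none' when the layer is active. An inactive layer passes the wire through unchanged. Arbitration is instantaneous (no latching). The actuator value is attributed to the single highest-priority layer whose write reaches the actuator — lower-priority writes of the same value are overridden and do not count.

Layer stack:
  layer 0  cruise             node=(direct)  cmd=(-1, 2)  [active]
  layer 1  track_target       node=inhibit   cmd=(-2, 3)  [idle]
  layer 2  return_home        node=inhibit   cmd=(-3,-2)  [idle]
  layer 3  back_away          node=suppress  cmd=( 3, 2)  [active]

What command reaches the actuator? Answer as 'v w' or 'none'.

3 2

[0] cruise on; wire := (-1, 2)
[1] track_target off; pass (-1, 2)
[2] return_home off; pass (-1, 2)
[3] back_away on (suppress); wire := (3, 2)
output (3, 2)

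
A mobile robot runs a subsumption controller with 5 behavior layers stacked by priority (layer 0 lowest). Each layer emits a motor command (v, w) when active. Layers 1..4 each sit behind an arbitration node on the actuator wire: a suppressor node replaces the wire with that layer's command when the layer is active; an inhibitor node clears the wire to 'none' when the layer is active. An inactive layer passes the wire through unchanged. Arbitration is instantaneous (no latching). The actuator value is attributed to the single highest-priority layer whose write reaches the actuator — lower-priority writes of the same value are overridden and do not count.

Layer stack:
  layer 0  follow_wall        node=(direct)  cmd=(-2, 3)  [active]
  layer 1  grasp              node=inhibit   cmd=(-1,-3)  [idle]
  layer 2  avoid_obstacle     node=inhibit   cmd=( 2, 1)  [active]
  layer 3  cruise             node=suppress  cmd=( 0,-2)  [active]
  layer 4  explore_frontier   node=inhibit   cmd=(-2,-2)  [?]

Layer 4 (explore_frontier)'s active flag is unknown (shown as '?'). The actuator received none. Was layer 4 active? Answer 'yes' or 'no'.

yes

If layer 4 is active=yes:
  actuator would be none
If layer 4 is active=no:
  actuator would be (0, -2)
Observed none, so layer 4 was active.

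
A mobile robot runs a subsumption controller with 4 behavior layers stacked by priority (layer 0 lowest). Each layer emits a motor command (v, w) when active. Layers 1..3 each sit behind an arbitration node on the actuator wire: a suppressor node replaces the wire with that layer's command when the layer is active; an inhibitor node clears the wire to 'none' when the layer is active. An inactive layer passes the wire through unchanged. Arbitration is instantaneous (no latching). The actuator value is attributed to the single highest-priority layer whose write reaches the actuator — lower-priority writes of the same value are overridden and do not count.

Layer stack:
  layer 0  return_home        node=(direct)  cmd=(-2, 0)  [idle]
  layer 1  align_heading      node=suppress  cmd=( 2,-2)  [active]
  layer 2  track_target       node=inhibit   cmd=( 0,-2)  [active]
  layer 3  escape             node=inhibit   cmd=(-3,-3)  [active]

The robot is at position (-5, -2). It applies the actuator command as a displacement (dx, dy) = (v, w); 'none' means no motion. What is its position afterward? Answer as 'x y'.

L0 return_home: idle → wire = none
L1 align_heading: active, suppressor → wire = (2, -2)
L2 track_target: active, inhibitor → wire = none
L3 escape: active, inhibitor → wire = none
actuator = none
position: (-5, -2) + none = (-5, -2)

-5 -2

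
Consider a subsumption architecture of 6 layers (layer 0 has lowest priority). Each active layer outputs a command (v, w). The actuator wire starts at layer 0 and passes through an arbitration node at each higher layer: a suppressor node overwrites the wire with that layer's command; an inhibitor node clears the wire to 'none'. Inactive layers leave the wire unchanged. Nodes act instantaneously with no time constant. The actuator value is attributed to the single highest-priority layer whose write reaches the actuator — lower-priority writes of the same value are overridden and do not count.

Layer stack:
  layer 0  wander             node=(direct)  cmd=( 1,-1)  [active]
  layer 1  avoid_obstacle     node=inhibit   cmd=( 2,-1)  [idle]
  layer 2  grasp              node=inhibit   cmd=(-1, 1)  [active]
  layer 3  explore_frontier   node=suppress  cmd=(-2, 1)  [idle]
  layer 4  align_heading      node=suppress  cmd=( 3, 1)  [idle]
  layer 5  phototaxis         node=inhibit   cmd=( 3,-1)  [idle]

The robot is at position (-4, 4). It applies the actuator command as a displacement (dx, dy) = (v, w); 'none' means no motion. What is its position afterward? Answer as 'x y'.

L0 wander: active, feeds wire = (1, -1)
L1 avoid_obstacle: idle → wire stays (1, -1)
L2 grasp: active, inhibitor → wire = none
L3 explore_frontier: idle → wire stays none
L4 align_heading: idle → wire stays none
L5 phototaxis: idle → wire stays none
actuator = none
position: (-4, 4) + none = (-4, 4)

-4 4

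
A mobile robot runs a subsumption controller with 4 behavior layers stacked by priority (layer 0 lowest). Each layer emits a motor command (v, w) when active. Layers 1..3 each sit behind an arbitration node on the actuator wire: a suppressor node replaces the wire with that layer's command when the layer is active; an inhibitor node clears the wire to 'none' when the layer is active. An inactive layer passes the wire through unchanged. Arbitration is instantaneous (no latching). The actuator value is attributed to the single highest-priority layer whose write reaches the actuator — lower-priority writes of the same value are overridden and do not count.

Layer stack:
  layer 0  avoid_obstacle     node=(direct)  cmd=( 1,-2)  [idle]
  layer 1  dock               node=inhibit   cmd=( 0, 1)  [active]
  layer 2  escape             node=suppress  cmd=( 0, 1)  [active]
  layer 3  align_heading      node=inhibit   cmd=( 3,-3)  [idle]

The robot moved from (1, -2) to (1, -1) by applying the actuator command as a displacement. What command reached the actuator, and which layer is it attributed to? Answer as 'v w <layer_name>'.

0 1 escape

displacement = (1, -1) − (1, -2) = (0, 1)
L0 avoid_obstacle: idle → wire = none
L1 dock: active, inhibitor → wire = none
L2 escape: active, suppressor → wire = (0, 1)
L3 align_heading: idle → wire stays (0, 1)
actuator = (0, 1) — from layer 2 (escape)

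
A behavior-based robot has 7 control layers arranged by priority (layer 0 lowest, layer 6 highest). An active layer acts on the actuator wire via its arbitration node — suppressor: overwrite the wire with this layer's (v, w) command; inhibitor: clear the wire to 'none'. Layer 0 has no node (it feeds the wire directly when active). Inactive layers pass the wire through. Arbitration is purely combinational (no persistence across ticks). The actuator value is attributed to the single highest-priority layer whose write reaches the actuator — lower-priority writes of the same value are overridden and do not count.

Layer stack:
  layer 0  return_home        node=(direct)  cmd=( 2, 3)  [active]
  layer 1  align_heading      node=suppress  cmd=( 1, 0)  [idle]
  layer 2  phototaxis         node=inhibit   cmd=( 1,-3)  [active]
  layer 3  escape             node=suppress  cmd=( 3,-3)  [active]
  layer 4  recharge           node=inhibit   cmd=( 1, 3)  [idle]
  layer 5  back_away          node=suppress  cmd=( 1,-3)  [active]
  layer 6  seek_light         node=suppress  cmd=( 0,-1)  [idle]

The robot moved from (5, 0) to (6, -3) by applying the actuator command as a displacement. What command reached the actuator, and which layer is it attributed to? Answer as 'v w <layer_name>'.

displacement = (6, -3) − (5, 0) = (1, -3)
layer 0 (return_home) active — direct: (2, 3)
layer 1 (align_heading) idle — unchanged: (2, 3)
layer 2 (phototaxis) active — inhibits: none
layer 3 (escape) active — suppresses: (3, -3)
layer 4 (recharge) idle — unchanged: (3, -3)
layer 5 (back_away) active — suppresses: (1, -3)
layer 6 (seek_light) idle — unchanged: (1, -3)
→ actuator (1, -3) — from layer 5 (back_away)

1 -3 back_away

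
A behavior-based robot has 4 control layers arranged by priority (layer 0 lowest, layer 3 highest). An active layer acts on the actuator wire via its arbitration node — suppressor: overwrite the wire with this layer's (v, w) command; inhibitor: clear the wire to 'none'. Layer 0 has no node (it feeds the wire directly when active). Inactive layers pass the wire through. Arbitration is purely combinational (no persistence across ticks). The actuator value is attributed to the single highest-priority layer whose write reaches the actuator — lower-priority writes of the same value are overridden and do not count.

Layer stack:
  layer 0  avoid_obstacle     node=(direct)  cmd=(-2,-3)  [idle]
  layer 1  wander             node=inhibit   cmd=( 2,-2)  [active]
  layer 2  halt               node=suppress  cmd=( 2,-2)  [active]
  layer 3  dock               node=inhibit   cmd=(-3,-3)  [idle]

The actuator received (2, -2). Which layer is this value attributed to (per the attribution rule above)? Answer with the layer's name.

halt

layer 0 (avoid_obstacle) idle — none
layer 1 (wander) active — inhibits: none
layer 2 (halt) active — suppresses: (2, -2)
layer 3 (dock) idle — unchanged: (2, -2)
→ actuator (2, -2)
last writer: layer 2 = halt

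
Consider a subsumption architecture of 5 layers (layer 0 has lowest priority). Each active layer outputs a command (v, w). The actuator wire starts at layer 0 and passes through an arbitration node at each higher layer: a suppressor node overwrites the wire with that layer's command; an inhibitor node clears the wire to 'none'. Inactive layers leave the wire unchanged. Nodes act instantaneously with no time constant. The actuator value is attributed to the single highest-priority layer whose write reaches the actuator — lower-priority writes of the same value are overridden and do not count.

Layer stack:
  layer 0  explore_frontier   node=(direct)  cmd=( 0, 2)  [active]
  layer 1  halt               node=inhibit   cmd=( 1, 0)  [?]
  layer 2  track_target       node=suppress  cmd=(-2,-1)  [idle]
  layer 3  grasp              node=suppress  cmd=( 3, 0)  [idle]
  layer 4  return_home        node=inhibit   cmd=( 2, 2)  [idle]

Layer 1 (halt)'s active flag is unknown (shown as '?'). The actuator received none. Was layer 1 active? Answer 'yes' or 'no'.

If layer 1 is active=yes:
  actuator would be none
If layer 1 is active=no:
  actuator would be (0, 2)
Observed none, so layer 1 was active.

yes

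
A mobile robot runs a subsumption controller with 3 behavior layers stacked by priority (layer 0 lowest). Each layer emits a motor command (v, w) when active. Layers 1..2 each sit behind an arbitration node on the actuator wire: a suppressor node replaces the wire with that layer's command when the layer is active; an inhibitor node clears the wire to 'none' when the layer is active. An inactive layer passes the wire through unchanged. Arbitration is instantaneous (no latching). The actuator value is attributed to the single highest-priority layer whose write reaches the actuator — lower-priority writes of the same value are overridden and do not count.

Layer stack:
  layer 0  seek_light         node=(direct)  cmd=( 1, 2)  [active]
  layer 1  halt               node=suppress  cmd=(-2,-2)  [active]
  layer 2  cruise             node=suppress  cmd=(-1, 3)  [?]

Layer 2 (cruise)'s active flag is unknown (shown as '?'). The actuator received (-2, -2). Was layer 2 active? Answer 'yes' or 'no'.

no

If layer 2 is active=yes:
  actuator would be (-1, 3)
If layer 2 is active=no:
  actuator would be (-2, -2)
Observed (-2, -2), so layer 2 was idle.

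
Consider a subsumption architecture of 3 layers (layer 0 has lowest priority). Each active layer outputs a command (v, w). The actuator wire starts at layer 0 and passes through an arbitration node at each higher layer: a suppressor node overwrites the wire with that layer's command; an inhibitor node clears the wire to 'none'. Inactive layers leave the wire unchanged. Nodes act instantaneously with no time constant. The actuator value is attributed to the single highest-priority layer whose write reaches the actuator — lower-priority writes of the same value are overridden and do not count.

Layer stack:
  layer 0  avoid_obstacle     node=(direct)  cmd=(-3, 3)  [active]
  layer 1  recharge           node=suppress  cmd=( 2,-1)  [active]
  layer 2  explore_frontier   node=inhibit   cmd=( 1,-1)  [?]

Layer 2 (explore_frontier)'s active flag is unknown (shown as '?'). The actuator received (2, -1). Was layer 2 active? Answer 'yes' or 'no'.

no

If layer 2 is active=yes:
  actuator would be none
If layer 2 is active=no:
  actuator would be (2, -1)
Observed (2, -1), so layer 2 was idle.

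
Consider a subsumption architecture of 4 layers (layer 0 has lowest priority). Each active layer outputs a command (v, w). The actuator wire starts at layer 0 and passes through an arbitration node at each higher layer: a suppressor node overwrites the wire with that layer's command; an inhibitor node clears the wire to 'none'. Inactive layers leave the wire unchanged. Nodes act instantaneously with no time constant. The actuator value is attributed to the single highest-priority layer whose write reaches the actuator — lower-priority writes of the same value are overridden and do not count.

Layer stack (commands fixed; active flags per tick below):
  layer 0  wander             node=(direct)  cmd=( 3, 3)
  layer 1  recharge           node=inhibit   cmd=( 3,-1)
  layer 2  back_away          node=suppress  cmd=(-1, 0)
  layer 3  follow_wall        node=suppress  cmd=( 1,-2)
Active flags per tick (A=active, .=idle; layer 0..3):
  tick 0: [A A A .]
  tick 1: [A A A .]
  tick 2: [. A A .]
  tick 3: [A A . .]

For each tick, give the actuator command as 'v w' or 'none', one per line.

-1 0
-1 0
-1 0
none

tick 0:
  [0] wander on; wire := (3, 3)
  [1] recharge on (inhibit); wire := none
  [2] back_away on (suppress); wire := (-1, 0)
  [3] follow_wall off; pass (-1, 0)
  output (-1, 0)
tick 1:
  [0] wander on; wire := (3, 3)
  [1] recharge on (inhibit); wire := none
  [2] back_away on (suppress); wire := (-1, 0)
  [3] follow_wall off; pass (-1, 0)
  output (-1, 0)
tick 2:
  [0] wander off; wire := none
  [1] recharge on (inhibit); wire := none
  [2] back_away on (suppress); wire := (-1, 0)
  [3] follow_wall off; pass (-1, 0)
  output (-1, 0)
tick 3:
  [0] wander on; wire := (3, 3)
  [1] recharge on (inhibit); wire := none
  [2] back_away off; pass none
  [3] follow_wall off; pass none
  output none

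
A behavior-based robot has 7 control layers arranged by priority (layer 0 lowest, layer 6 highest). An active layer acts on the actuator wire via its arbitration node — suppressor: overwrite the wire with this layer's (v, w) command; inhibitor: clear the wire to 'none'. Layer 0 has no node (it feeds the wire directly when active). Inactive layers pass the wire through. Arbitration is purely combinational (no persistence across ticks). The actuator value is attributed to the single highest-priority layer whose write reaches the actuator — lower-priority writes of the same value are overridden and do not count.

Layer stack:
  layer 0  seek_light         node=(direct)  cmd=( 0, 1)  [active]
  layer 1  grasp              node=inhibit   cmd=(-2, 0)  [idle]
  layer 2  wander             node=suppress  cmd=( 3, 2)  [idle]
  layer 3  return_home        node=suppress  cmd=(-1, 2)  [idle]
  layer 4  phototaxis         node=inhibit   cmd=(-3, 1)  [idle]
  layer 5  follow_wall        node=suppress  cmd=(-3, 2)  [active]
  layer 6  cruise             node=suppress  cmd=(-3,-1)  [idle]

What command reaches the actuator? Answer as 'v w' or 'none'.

[0] seek_light on; wire := (0, 1)
[1] grasp off; pass (0, 1)
[2] wander off; pass (0, 1)
[3] return_home off; pass (0, 1)
[4] phototaxis off; pass (0, 1)
[5] follow_wall on (suppress); wire := (-3, 2)
[6] cruise off; pass (-3, 2)
output (-3, 2)

-3 2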